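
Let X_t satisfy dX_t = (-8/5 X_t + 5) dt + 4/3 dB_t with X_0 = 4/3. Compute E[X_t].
E[X_t] = 25/8 - 43*exp(-8*t/5)/24

Taking expectations and using E[dB_t] = 0, the mean m(t) = E[X_t] satisfies the ODE m'(t) = a m(t) + b with m(0) = x_0. With a = -8/5, b = 5, x_0 = 4/3, the solution is
  m(t) = x_0 * exp(a t) + (b/a) * (exp(a t) - 1)
       = (4/3) * exp((-8/5) t) + (5/(-8/5)) * (exp((-8/5) t) - 1)
       = 25/8 - 43*exp(-8*t/5)/24.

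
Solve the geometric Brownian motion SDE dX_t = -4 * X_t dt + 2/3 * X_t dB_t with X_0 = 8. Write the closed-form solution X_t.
X_t = 8 * exp((-38/9) * t + (2/3) * B_t)

For GBM dX = mu X dt + sigma X dB with X_0 = x_0, apply Itô to Y = log X: dY = (mu - sigma^2/2) dt + sigma dB, so Y_t = log(x_0) + (mu - sigma^2/2) t + sigma B_t and hence X_t = x_0 * exp((mu - sigma^2/2) t + sigma B_t).
With mu = -4, sigma = 2/3, x_0 = 8, this gives:
  X_t = 8 * exp((-38/9) * t + (2/3) * B_t).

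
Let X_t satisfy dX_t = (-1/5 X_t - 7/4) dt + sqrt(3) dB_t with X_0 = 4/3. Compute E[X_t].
E[X_t] = -35/4 + 121*exp(-t/5)/12

Taking expectations and using E[dB_t] = 0, the mean m(t) = E[X_t] satisfies the ODE m'(t) = a m(t) + b with m(0) = x_0. With a = -1/5, b = -7/4, x_0 = 4/3, the solution is
  m(t) = x_0 * exp(a t) + (b/a) * (exp(a t) - 1)
       = (4/3) * exp((-1/5) t) + ((-7/4)/(-1/5)) * (exp((-1/5) t) - 1)
       = -35/4 + 121*exp(-t/5)/12.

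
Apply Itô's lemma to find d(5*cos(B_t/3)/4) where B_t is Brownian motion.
d(5*cos(B_t/3)/4) = (-5*cos(B_t/3)/72) dt + (-5*sin(B_t/3)/12) dB_t

Itô's formula for f(B_t) gives d f(B_t) = f'(B_t) dB_t + (1/2) f''(B_t) dt. Compute derivatives of f(x) = 5*cos(x/3)/4:
  f'(x)  = -5*sin(x/3)/12
  f''(x) = -5*cos(x/3)/36
Substitute x = B_t and multiply the f'' term by 1/2:
  drift     = (1/2) * (-5*cos(x/3)/36) evaluated at B_t = -5*cos(B_t/3)/72
  diffusion = (-5*sin(x/3)/12) evaluated at B_t = -5*sin(B_t/3)/12
Therefore d(5*cos(B_t/3)/4) = (-5*cos(B_t/3)/72) dt + (-5*sin(B_t/3)/12) dB_t.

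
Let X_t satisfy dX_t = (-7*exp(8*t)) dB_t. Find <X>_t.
<X>_t = 49*exp(16*t)/16 - 49/16

For an Itô process dX_t = a(t) dt + b(t) dB_t, the quadratic variation is <X>_t = int_0^t b(s)^2 ds (the drift term does not contribute). Here b(s) = -7*exp(8*s), so
  b(s)^2 = 49*exp(16*s).
Integrating from 0 to t:
  <X>_t = int_0^t (49*exp(16*s)) ds = 49*exp(16*t)/16 - 49/16.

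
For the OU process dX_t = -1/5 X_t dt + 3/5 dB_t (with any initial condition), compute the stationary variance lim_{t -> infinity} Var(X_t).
lim Var(X_t) = 9/10

The OU SDE dX = -theta X dt + sigma dB admits the integrating factor exp(theta t): d(exp(theta t) X_t) = sigma exp(theta t) dB_t. Integrating from 0 to t gives X_t = x_0 * exp(-theta t) + sigma * int_0^t exp(-theta (t-s)) dB_s for any initial x_0. The Itô integral has variance (by the Itô isometry) sigma^2 * int_0^t exp(-2 theta (t - s)) ds = sigma^2 * (1 - exp(-2 theta t)) / (2 theta), independent of x_0.
With theta = 1/5, sigma = 3/5:
  Var(X_t) = (3/5)^2 * (1 - exp(-2*1/5 t)) / (2 * 1/5) = 9/10 - 9*exp(-2*t/5)/10.
As t -> infinity, exp(-2*1/5 t) -> 0, so the stationary variance is sigma^2 / (2 theta) = 9/10.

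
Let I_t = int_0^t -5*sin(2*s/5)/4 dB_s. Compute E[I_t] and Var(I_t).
E[I_t] = 0; Var(I_t) = 25*t/32 - 125*sin(4*t/5)/128

The Itô integral of a deterministic integrand f(s) has mean 0 because each increment f(s) * (B_{s+ds} - B_s) has mean 0. By the Itô isometry:
  Var( int_0^t f(s) dB_s ) = E[ (int_0^t f(s) dB_s)^2 ] = int_0^t f(s)^2 ds.
Here f(s) = -5*sin(2*s/5)/4, so f(s)^2 = 25*sin(2*s/5)^2/16. Integrate:
  int_0^t (25*sin(2*s/5)^2/16) ds = 25*t/32 - 125*sin(4*t/5)/128.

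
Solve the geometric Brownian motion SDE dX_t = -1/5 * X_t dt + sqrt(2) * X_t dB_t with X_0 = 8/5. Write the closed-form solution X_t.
X_t = 8/5 * exp((-6/5) * t + (sqrt(2)) * B_t)

For GBM dX = mu X dt + sigma X dB with X_0 = x_0, apply Itô to Y = log X: dY = (mu - sigma^2/2) dt + sigma dB, so Y_t = log(x_0) + (mu - sigma^2/2) t + sigma B_t and hence X_t = x_0 * exp((mu - sigma^2/2) t + sigma B_t).
With mu = -1/5, sigma = sqrt(2), x_0 = 8/5, this gives:
  X_t = 8/5 * exp((-6/5) * t + (sqrt(2)) * B_t).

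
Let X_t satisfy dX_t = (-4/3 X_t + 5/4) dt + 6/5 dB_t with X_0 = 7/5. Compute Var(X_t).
Var(X_t) = 27/50 - 27*exp(-8*t/3)/50

The variance V(t) = Var(X_t) satisfies V'(t) = 2 a V(t) + c^2 with V(0) = 0 (drift coefficient is linear in X, diffusion is constant). With a = -4/3, c = 6/5, the solution is
  V(t) = (c^2 / (2 a)) * (exp(2 a t) - 1)
       = ((6/5)^2 / (2*(-4/3))) * (exp((-8/3) t) - 1)
       = 27/50 - 27*exp(-8*t/3)/50.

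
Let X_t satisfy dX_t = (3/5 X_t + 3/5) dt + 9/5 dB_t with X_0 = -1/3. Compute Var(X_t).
Var(X_t) = 27*exp(6*t/5)/10 - 27/10

The variance V(t) = Var(X_t) satisfies V'(t) = 2 a V(t) + c^2 with V(0) = 0 (drift coefficient is linear in X, diffusion is constant). With a = 3/5, c = 9/5, the solution is
  V(t) = (c^2 / (2 a)) * (exp(2 a t) - 1)
       = ((9/5)^2 / (2*(3/5))) * (exp((6/5) t) - 1)
       = 27*exp(6*t/5)/10 - 27/10.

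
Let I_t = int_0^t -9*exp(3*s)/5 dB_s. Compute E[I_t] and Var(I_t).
E[I_t] = 0; Var(I_t) = 27*exp(6*t)/50 - 27/50

The Itô integral of a deterministic integrand f(s) has mean 0 because each increment f(s) * (B_{s+ds} - B_s) has mean 0. By the Itô isometry:
  Var( int_0^t f(s) dB_s ) = E[ (int_0^t f(s) dB_s)^2 ] = int_0^t f(s)^2 ds.
Here f(s) = -9*exp(3*s)/5, so f(s)^2 = 81*exp(6*s)/25. Integrate:
  int_0^t (81*exp(6*s)/25) ds = 27*exp(6*t)/50 - 27/50.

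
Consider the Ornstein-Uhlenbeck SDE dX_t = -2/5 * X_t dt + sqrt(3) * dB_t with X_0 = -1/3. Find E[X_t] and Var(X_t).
E[X_t] = -exp(-2*t/5)/3; Var(X_t) = 15/4 - 15*exp(-4*t/5)/4

The OU SDE dX = -theta X dt + sigma dB admits the integrating factor exp(theta t): d(exp(theta t) X_t) = sigma exp(theta t) dB_t. Integrating from 0 to t:
  X_t = x_0 * exp(-theta t) + sigma * int_0^t exp(-theta (t-s)) dB_s.
The Itô integral has mean 0 and (by the Itô isometry) variance sigma^2 * int_0^t exp(-2 theta (t - s)) ds = sigma^2 * (1 - exp(-2 theta t)) / (2 theta).
With theta = 2/5, sigma = sqrt(3), x_0 = -1/3:
  E[X_t] = -1/3 * exp(-2/5 t) = -exp(-2*t/5)/3
  Var(X_t) = (sqrt(3))^2 * (1 - exp(-2*2/5 t)) / (2 * 2/5) = 15/4 - 15*exp(-4*t/5)/4.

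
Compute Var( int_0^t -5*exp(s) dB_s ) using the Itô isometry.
Var = 25*exp(2*t)/2 - 25/2

The Itô integral of a deterministic integrand f(s) has mean 0 because each increment f(s) * (B_{s+ds} - B_s) has mean 0. By the Itô isometry:
  Var( int_0^t f(s) dB_s ) = E[ (int_0^t f(s) dB_s)^2 ] = int_0^t f(s)^2 ds.
Here f(s) = -5*exp(s), so f(s)^2 = 25*exp(2*s). Integrate:
  int_0^t (25*exp(2*s)) ds = 25*exp(2*t)/2 - 25/2.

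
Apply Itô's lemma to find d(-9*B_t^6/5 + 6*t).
d(-9*B_t^6/5 + 6*t) = (6 - 27*B_t^4) dt + (-54*B_t^5/5) dB_t

Itô's formula for f(t, x): d f(t, B_t) = (f_t + (1/2) f_xx) dt + f_x dB_t. Compute partials of f(t, x) = 6*t - 9*x^6/5:
  f_t(t,x)  = 6
  f_x(t,x)  = -54*x^5/5
  f_xx(t,x) = -54*x^4
Assemble drift = f_t + (1/2) f_xx = 6 - 27*x^4 and diffusion = f_x = -54*x^5/5. Substituting x = B_t:
  d(-9*B_t^6/5 + 6*t) = (6 - 27*B_t^4) dt + (-54*B_t^5/5) dB_t.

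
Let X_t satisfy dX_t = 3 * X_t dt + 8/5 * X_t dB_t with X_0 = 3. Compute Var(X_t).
Var(X_t) = 9*(exp(64*t/25) - 1)*exp(6*t)

For GBM dX = mu X dt + sigma X dB with X_0 = x_0, apply Itô to Y = log X: dY = (mu - sigma^2/2) dt + sigma dB, so Y_t = log(x_0) + (mu - sigma^2/2) t + sigma B_t and hence X_t = x_0 * exp((mu - sigma^2/2) t + sigma B_t).
With mu = 3, sigma = 8/5, x_0 = 3, this gives:
  X_t = 3 * exp((43/25) * t + (8/5) * B_t).
Since sigma*B_t ~ Normal(0, sigma^2 t), E[exp(sigma*B_t)] = exp(sigma^2 t / 2); so E[X_t] = x_0 * exp((mu - sigma^2/2) t) * exp(sigma^2 t / 2) = x_0 * exp(mu t) = 3*exp(3*t).
Var(X_t) = E[X_t^2] - (E[X_t])^2 = x_0^2 * exp(2 mu t) * (exp(sigma^2 t) - 1) = 9*(exp(64*t/25) - 1)*exp(6*t).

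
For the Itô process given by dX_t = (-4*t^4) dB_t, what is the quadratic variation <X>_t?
<X>_t = 16*t^9/9

For an Itô process dX_t = a(t) dt + b(t) dB_t, the quadratic variation is <X>_t = int_0^t b(s)^2 ds (the drift term does not contribute). Here b(s) = -4*s^4, so
  b(s)^2 = 16*s^8.
Integrating from 0 to t:
  <X>_t = int_0^t (16*s^8) ds = 16*t^9/9.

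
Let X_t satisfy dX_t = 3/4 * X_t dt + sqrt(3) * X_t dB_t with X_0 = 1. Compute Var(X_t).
Var(X_t) = (exp(3*t) - 1)*exp(3*t/2)

For GBM dX = mu X dt + sigma X dB with X_0 = x_0, apply Itô to Y = log X: dY = (mu - sigma^2/2) dt + sigma dB, so Y_t = log(x_0) + (mu - sigma^2/2) t + sigma B_t and hence X_t = x_0 * exp((mu - sigma^2/2) t + sigma B_t).
With mu = 3/4, sigma = sqrt(3), x_0 = 1, this gives:
  X_t = 1 * exp((-3/4) * t + (sqrt(3)) * B_t).
Since sigma*B_t ~ Normal(0, sigma^2 t), E[exp(sigma*B_t)] = exp(sigma^2 t / 2); so E[X_t] = x_0 * exp((mu - sigma^2/2) t) * exp(sigma^2 t / 2) = x_0 * exp(mu t) = exp(3*t/4).
Var(X_t) = E[X_t^2] - (E[X_t])^2 = x_0^2 * exp(2 mu t) * (exp(sigma^2 t) - 1) = (exp(3*t) - 1)*exp(3*t/2).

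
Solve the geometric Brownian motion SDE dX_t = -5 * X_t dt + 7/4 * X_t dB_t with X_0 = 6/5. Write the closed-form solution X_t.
X_t = 6/5 * exp((-209/32) * t + (7/4) * B_t)

For GBM dX = mu X dt + sigma X dB with X_0 = x_0, apply Itô to Y = log X: dY = (mu - sigma^2/2) dt + sigma dB, so Y_t = log(x_0) + (mu - sigma^2/2) t + sigma B_t and hence X_t = x_0 * exp((mu - sigma^2/2) t + sigma B_t).
With mu = -5, sigma = 7/4, x_0 = 6/5, this gives:
  X_t = 6/5 * exp((-209/32) * t + (7/4) * B_t).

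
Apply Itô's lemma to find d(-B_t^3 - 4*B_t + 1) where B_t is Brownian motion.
d(-B_t^3 - 4*B_t + 1) = (-3*B_t) dt + (-3*B_t^2 - 4) dB_t

Itô's formula for f(B_t) gives d f(B_t) = f'(B_t) dB_t + (1/2) f''(B_t) dt. Compute derivatives of f(x) = -x^3 - 4*x + 1:
  f'(x)  = -3*x^2 - 4
  f''(x) = -6*x
Substitute x = B_t and multiply the f'' term by 1/2:
  drift     = (1/2) * (-6*x) evaluated at B_t = -3*B_t
  diffusion = (-3*x^2 - 4) evaluated at B_t = -3*B_t^2 - 4
Therefore d(-B_t^3 - 4*B_t + 1) = (-3*B_t) dt + (-3*B_t^2 - 4) dB_t.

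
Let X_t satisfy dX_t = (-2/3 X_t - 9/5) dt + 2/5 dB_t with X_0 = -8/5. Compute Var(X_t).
Var(X_t) = 3/25 - 3*exp(-4*t/3)/25

The variance V(t) = Var(X_t) satisfies V'(t) = 2 a V(t) + c^2 with V(0) = 0 (drift coefficient is linear in X, diffusion is constant). With a = -2/3, c = 2/5, the solution is
  V(t) = (c^2 / (2 a)) * (exp(2 a t) - 1)
       = ((2/5)^2 / (2*(-2/3))) * (exp((-4/3) t) - 1)
       = 3/25 - 3*exp(-4*t/3)/25.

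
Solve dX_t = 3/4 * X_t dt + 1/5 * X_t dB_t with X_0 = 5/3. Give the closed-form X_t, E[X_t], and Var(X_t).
X_t = 5/3 * exp((73/100) t + (1/5) B_t); E[X_t] = 5*exp(3*t/4)/3; Var(X_t) = 25*(exp(t/25) - 1)*exp(3*t/2)/9

For GBM dX = mu X dt + sigma X dB with X_0 = x_0, apply Itô to Y = log X: dY = (mu - sigma^2/2) dt + sigma dB, so Y_t = log(x_0) + (mu - sigma^2/2) t + sigma B_t and hence X_t = x_0 * exp((mu - sigma^2/2) t + sigma B_t).
With mu = 3/4, sigma = 1/5, x_0 = 5/3, this gives:
  X_t = 5/3 * exp((73/100) * t + (1/5) * B_t).
Since sigma*B_t ~ Normal(0, sigma^2 t), E[exp(sigma*B_t)] = exp(sigma^2 t / 2); so E[X_t] = x_0 * exp((mu - sigma^2/2) t) * exp(sigma^2 t / 2) = x_0 * exp(mu t) = 5*exp(3*t/4)/3.
Var(X_t) = E[X_t^2] - (E[X_t])^2 = x_0^2 * exp(2 mu t) * (exp(sigma^2 t) - 1) = 25*(exp(t/25) - 1)*exp(3*t/2)/9.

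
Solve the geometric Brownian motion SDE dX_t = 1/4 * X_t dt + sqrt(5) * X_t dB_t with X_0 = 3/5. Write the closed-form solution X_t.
X_t = 3/5 * exp((-9/4) * t + (sqrt(5)) * B_t)

For GBM dX = mu X dt + sigma X dB with X_0 = x_0, apply Itô to Y = log X: dY = (mu - sigma^2/2) dt + sigma dB, so Y_t = log(x_0) + (mu - sigma^2/2) t + sigma B_t and hence X_t = x_0 * exp((mu - sigma^2/2) t + sigma B_t).
With mu = 1/4, sigma = sqrt(5), x_0 = 3/5, this gives:
  X_t = 3/5 * exp((-9/4) * t + (sqrt(5)) * B_t).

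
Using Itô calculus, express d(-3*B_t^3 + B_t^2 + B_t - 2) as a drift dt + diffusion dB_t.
d(-3*B_t^3 + B_t^2 + B_t - 2) = (1 - 9*B_t) dt + (-9*B_t^2 + 2*B_t + 1) dB_t

Itô's formula for f(B_t) gives d f(B_t) = f'(B_t) dB_t + (1/2) f''(B_t) dt. Compute derivatives of f(x) = -3*x^3 + x^2 + x - 2:
  f'(x)  = -9*x^2 + 2*x + 1
  f''(x) = 2 - 18*x
Substitute x = B_t and multiply the f'' term by 1/2:
  drift     = (1/2) * (2 - 18*x) evaluated at B_t = 1 - 9*B_t
  diffusion = (-9*x^2 + 2*x + 1) evaluated at B_t = -9*B_t^2 + 2*B_t + 1
Therefore d(-3*B_t^3 + B_t^2 + B_t - 2) = (1 - 9*B_t) dt + (-9*B_t^2 + 2*B_t + 1) dB_t.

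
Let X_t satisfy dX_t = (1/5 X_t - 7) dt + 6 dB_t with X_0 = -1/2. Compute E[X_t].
E[X_t] = 35 - 71*exp(t/5)/2

Taking expectations and using E[dB_t] = 0, the mean m(t) = E[X_t] satisfies the ODE m'(t) = a m(t) + b with m(0) = x_0. With a = 1/5, b = -7, x_0 = -1/2, the solution is
  m(t) = x_0 * exp(a t) + (b/a) * (exp(a t) - 1)
       = (-1/2) * exp((1/5) t) + ((-7)/(1/5)) * (exp((1/5) t) - 1)
       = 35 - 71*exp(t/5)/2.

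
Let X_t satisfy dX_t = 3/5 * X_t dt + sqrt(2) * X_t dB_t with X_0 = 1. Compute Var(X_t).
Var(X_t) = (exp(2*t) - 1)*exp(6*t/5)

For GBM dX = mu X dt + sigma X dB with X_0 = x_0, apply Itô to Y = log X: dY = (mu - sigma^2/2) dt + sigma dB, so Y_t = log(x_0) + (mu - sigma^2/2) t + sigma B_t and hence X_t = x_0 * exp((mu - sigma^2/2) t + sigma B_t).
With mu = 3/5, sigma = sqrt(2), x_0 = 1, this gives:
  X_t = 1 * exp((-2/5) * t + (sqrt(2)) * B_t).
Since sigma*B_t ~ Normal(0, sigma^2 t), E[exp(sigma*B_t)] = exp(sigma^2 t / 2); so E[X_t] = x_0 * exp((mu - sigma^2/2) t) * exp(sigma^2 t / 2) = x_0 * exp(mu t) = exp(3*t/5).
Var(X_t) = E[X_t^2] - (E[X_t])^2 = x_0^2 * exp(2 mu t) * (exp(sigma^2 t) - 1) = (exp(2*t) - 1)*exp(6*t/5).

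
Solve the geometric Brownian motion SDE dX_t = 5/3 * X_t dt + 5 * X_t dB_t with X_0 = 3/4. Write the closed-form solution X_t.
X_t = 3/4 * exp((-65/6) * t + (5) * B_t)

For GBM dX = mu X dt + sigma X dB with X_0 = x_0, apply Itô to Y = log X: dY = (mu - sigma^2/2) dt + sigma dB, so Y_t = log(x_0) + (mu - sigma^2/2) t + sigma B_t and hence X_t = x_0 * exp((mu - sigma^2/2) t + sigma B_t).
With mu = 5/3, sigma = 5, x_0 = 3/4, this gives:
  X_t = 3/4 * exp((-65/6) * t + (5) * B_t).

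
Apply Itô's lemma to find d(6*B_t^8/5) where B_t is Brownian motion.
d(6*B_t^8/5) = (168*B_t^6/5) dt + (48*B_t^7/5) dB_t

Itô's formula for f(B_t) gives d f(B_t) = f'(B_t) dB_t + (1/2) f''(B_t) dt. Compute derivatives of f(x) = 6*x^8/5:
  f'(x)  = 48*x^7/5
  f''(x) = 336*x^6/5
Substitute x = B_t and multiply the f'' term by 1/2:
  drift     = (1/2) * (336*x^6/5) evaluated at B_t = 168*B_t^6/5
  diffusion = (48*x^7/5) evaluated at B_t = 48*B_t^7/5
Therefore d(6*B_t^8/5) = (168*B_t^6/5) dt + (48*B_t^7/5) dB_t.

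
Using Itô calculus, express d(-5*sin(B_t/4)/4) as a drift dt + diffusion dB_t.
d(-5*sin(B_t/4)/4) = (5*sin(B_t/4)/128) dt + (-5*cos(B_t/4)/16) dB_t

Itô's formula for f(B_t) gives d f(B_t) = f'(B_t) dB_t + (1/2) f''(B_t) dt. Compute derivatives of f(x) = -5*sin(x/4)/4:
  f'(x)  = -5*cos(x/4)/16
  f''(x) = 5*sin(x/4)/64
Substitute x = B_t and multiply the f'' term by 1/2:
  drift     = (1/2) * (5*sin(x/4)/64) evaluated at B_t = 5*sin(B_t/4)/128
  diffusion = (-5*cos(x/4)/16) evaluated at B_t = -5*cos(B_t/4)/16
Therefore d(-5*sin(B_t/4)/4) = (5*sin(B_t/4)/128) dt + (-5*cos(B_t/4)/16) dB_t.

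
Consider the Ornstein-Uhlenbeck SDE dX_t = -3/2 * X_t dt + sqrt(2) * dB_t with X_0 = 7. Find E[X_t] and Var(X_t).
E[X_t] = 7*exp(-3*t/2); Var(X_t) = 2/3 - 2*exp(-3*t)/3

The OU SDE dX = -theta X dt + sigma dB admits the integrating factor exp(theta t): d(exp(theta t) X_t) = sigma exp(theta t) dB_t. Integrating from 0 to t:
  X_t = x_0 * exp(-theta t) + sigma * int_0^t exp(-theta (t-s)) dB_s.
The Itô integral has mean 0 and (by the Itô isometry) variance sigma^2 * int_0^t exp(-2 theta (t - s)) ds = sigma^2 * (1 - exp(-2 theta t)) / (2 theta).
With theta = 3/2, sigma = sqrt(2), x_0 = 7:
  E[X_t] = 7 * exp(-3/2 t) = 7*exp(-3*t/2)
  Var(X_t) = (sqrt(2))^2 * (1 - exp(-2*3/2 t)) / (2 * 3/2) = 2/3 - 2*exp(-3*t)/3.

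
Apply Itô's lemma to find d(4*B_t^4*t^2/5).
d(4*B_t^4*t^2/5) = (8*B_t^2*t*(B_t^2 + 3*t)/5) dt + (16*B_t^3*t^2/5) dB_t

Itô's formula for f(t, x): d f(t, B_t) = (f_t + (1/2) f_xx) dt + f_x dB_t. Compute partials of f(t, x) = 4*t^2*x^4/5:
  f_t(t,x)  = 8*t*x^4/5
  f_x(t,x)  = 16*t^2*x^3/5
  f_xx(t,x) = 48*t^2*x^2/5
Assemble drift = f_t + (1/2) f_xx = 8*t*x^2*(3*t + x^2)/5 and diffusion = f_x = 16*t^2*x^3/5. Substituting x = B_t:
  d(4*B_t^4*t^2/5) = (8*B_t^2*t*(B_t^2 + 3*t)/5) dt + (16*B_t^3*t^2/5) dB_t.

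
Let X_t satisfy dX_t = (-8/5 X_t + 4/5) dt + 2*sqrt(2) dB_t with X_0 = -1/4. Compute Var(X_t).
Var(X_t) = 5/2 - 5*exp(-16*t/5)/2

The variance V(t) = Var(X_t) satisfies V'(t) = 2 a V(t) + c^2 with V(0) = 0 (drift coefficient is linear in X, diffusion is constant). With a = -8/5, c = 2*sqrt(2), the solution is
  V(t) = (c^2 / (2 a)) * (exp(2 a t) - 1)
       = ((2*sqrt(2))^2 / (2*(-8/5))) * (exp((-16/5) t) - 1)
       = 5/2 - 5*exp(-16*t/5)/2.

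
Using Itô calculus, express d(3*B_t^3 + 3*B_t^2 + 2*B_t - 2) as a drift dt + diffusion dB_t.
d(3*B_t^3 + 3*B_t^2 + 2*B_t - 2) = (9*B_t + 3) dt + (9*B_t^2 + 6*B_t + 2) dB_t

Itô's formula for f(B_t) gives d f(B_t) = f'(B_t) dB_t + (1/2) f''(B_t) dt. Compute derivatives of f(x) = 3*x^3 + 3*x^2 + 2*x - 2:
  f'(x)  = 9*x^2 + 6*x + 2
  f''(x) = 18*x + 6
Substitute x = B_t and multiply the f'' term by 1/2:
  drift     = (1/2) * (18*x + 6) evaluated at B_t = 9*B_t + 3
  diffusion = (9*x^2 + 6*x + 2) evaluated at B_t = 9*B_t^2 + 6*B_t + 2
Therefore d(3*B_t^3 + 3*B_t^2 + 2*B_t - 2) = (9*B_t + 3) dt + (9*B_t^2 + 6*B_t + 2) dB_t.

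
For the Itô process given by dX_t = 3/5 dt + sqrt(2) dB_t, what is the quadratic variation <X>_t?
<X>_t = 2*t

For an Itô process dX_t = a(t) dt + b(t) dB_t, the quadratic variation is <X>_t = int_0^t b(s)^2 ds (the drift term does not contribute). Here b(s) = sqrt(2), so
  b(s)^2 = 2.
Integrating from 0 to t:
  <X>_t = int_0^t (2) ds = 2*t.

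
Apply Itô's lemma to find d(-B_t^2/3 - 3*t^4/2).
d(-B_t^2/3 - 3*t^4/2) = (-6*t^3 - 1/3) dt + (-2*B_t/3) dB_t

Itô's formula for f(t, x): d f(t, B_t) = (f_t + (1/2) f_xx) dt + f_x dB_t. Compute partials of f(t, x) = -3*t^4/2 - x^2/3:
  f_t(t,x)  = -6*t^3
  f_x(t,x)  = -2*x/3
  f_xx(t,x) = -2/3
Assemble drift = f_t + (1/2) f_xx = -6*t^3 - 1/3 and diffusion = f_x = -2*x/3. Substituting x = B_t:
  d(-B_t^2/3 - 3*t^4/2) = (-6*t^3 - 1/3) dt + (-2*B_t/3) dB_t.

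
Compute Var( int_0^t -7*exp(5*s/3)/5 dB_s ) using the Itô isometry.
Var = 147*exp(10*t/3)/250 - 147/250

The Itô integral of a deterministic integrand f(s) has mean 0 because each increment f(s) * (B_{s+ds} - B_s) has mean 0. By the Itô isometry:
  Var( int_0^t f(s) dB_s ) = E[ (int_0^t f(s) dB_s)^2 ] = int_0^t f(s)^2 ds.
Here f(s) = -7*exp(5*s/3)/5, so f(s)^2 = 49*exp(10*s/3)/25. Integrate:
  int_0^t (49*exp(10*s/3)/25) ds = 147*exp(10*t/3)/250 - 147/250.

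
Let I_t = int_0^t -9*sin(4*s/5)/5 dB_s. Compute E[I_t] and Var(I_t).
E[I_t] = 0; Var(I_t) = 81*t/50 - 81*sin(4*t/5)*cos(4*t/5)/40

The Itô integral of a deterministic integrand f(s) has mean 0 because each increment f(s) * (B_{s+ds} - B_s) has mean 0. By the Itô isometry:
  Var( int_0^t f(s) dB_s ) = E[ (int_0^t f(s) dB_s)^2 ] = int_0^t f(s)^2 ds.
Here f(s) = -9*sin(4*s/5)/5, so f(s)^2 = 81*sin(4*s/5)^2/25. Integrate:
  int_0^t (81*sin(4*s/5)^2/25) ds = 81*t/50 - 81*sin(4*t/5)*cos(4*t/5)/40.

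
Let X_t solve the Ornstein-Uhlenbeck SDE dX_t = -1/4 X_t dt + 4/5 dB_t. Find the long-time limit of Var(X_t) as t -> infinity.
lim Var(X_t) = 32/25

The OU SDE dX = -theta X dt + sigma dB admits the integrating factor exp(theta t): d(exp(theta t) X_t) = sigma exp(theta t) dB_t. Integrating from 0 to t gives X_t = x_0 * exp(-theta t) + sigma * int_0^t exp(-theta (t-s)) dB_s for any initial x_0. The Itô integral has variance (by the Itô isometry) sigma^2 * int_0^t exp(-2 theta (t - s)) ds = sigma^2 * (1 - exp(-2 theta t)) / (2 theta), independent of x_0.
With theta = 1/4, sigma = 4/5:
  Var(X_t) = (4/5)^2 * (1 - exp(-2*1/4 t)) / (2 * 1/4) = 32/25 - 32*exp(-t/2)/25.
As t -> infinity, exp(-2*1/4 t) -> 0, so the stationary variance is sigma^2 / (2 theta) = 32/25.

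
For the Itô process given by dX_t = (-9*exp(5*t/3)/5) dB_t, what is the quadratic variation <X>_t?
<X>_t = 243*exp(10*t/3)/250 - 243/250

For an Itô process dX_t = a(t) dt + b(t) dB_t, the quadratic variation is <X>_t = int_0^t b(s)^2 ds (the drift term does not contribute). Here b(s) = -9*exp(5*s/3)/5, so
  b(s)^2 = 81*exp(10*s/3)/25.
Integrating from 0 to t:
  <X>_t = int_0^t (81*exp(10*s/3)/25) ds = 243*exp(10*t/3)/250 - 243/250.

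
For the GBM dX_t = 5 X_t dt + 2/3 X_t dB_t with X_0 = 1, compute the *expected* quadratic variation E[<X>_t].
E[<X>_t] = 2*exp(94*t/9)/47 - 2/47

<X>_t = int_0^t ((2/3) * X_s)^2 ds. Taking expectation inside the integral: E[<X>_t] = (2/3)^2 * int_0^t E[X_s^2] ds. For GBM, E[X_s^2] = x_0^2 * exp((2 mu + sigma^2) s). Integrating:
  E[<X>_t] = (2/3)^2 * 1^2 * (exp((2*5 + (2/3)^2) t) - 1) / (2*5 + (2/3)^2)
           = (2/3)^2 * 1^2 * (exp((94/9) t) - 1) / (94/9) = 2*exp(94*t/9)/47 - 2/47.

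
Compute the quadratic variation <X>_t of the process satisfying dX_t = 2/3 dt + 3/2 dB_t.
<X>_t = 9*t/4

For an Itô process dX_t = a(t) dt + b(t) dB_t, the quadratic variation is <X>_t = int_0^t b(s)^2 ds (the drift term does not contribute). Here b(s) = 3/2, so
  b(s)^2 = 9/4.
Integrating from 0 to t:
  <X>_t = int_0^t (9/4) ds = 9*t/4.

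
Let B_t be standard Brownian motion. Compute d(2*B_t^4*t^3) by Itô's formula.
d(2*B_t^4*t^3) = (6*B_t^2*t^2*(B_t^2 + 2*t)) dt + (8*B_t^3*t^3) dB_t

Itô's formula for f(t, x): d f(t, B_t) = (f_t + (1/2) f_xx) dt + f_x dB_t. Compute partials of f(t, x) = 2*t^3*x^4:
  f_t(t,x)  = 6*t^2*x^4
  f_x(t,x)  = 8*t^3*x^3
  f_xx(t,x) = 24*t^3*x^2
Assemble drift = f_t + (1/2) f_xx = 6*t^2*x^2*(2*t + x^2) and diffusion = f_x = 8*t^3*x^3. Substituting x = B_t:
  d(2*B_t^4*t^3) = (6*B_t^2*t^2*(B_t^2 + 2*t)) dt + (8*B_t^3*t^3) dB_t.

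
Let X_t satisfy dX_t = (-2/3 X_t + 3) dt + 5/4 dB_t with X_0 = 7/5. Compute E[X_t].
E[X_t] = 9/2 - 31*exp(-2*t/3)/10

Taking expectations and using E[dB_t] = 0, the mean m(t) = E[X_t] satisfies the ODE m'(t) = a m(t) + b with m(0) = x_0. With a = -2/3, b = 3, x_0 = 7/5, the solution is
  m(t) = x_0 * exp(a t) + (b/a) * (exp(a t) - 1)
       = (7/5) * exp((-2/3) t) + (3/(-2/3)) * (exp((-2/3) t) - 1)
       = 9/2 - 31*exp(-2*t/3)/10.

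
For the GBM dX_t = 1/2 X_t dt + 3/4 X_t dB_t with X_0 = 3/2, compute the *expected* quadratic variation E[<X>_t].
E[<X>_t] = 81*exp(25*t/16)/100 - 81/100

<X>_t = int_0^t ((3/4) * X_s)^2 ds. Taking expectation inside the integral: E[<X>_t] = (3/4)^2 * int_0^t E[X_s^2] ds. For GBM, E[X_s^2] = x_0^2 * exp((2 mu + sigma^2) s). Integrating:
  E[<X>_t] = (3/4)^2 * (3/2)^2 * (exp((2*(1/2) + (3/4)^2) t) - 1) / (2*(1/2) + (3/4)^2)
           = (3/4)^2 * (3/2)^2 * (exp((25/16) t) - 1) / (25/16) = 81*exp(25*t/16)/100 - 81/100.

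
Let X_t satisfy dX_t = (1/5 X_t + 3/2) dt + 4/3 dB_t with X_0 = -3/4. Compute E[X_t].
E[X_t] = 27*exp(t/5)/4 - 15/2

Taking expectations and using E[dB_t] = 0, the mean m(t) = E[X_t] satisfies the ODE m'(t) = a m(t) + b with m(0) = x_0. With a = 1/5, b = 3/2, x_0 = -3/4, the solution is
  m(t) = x_0 * exp(a t) + (b/a) * (exp(a t) - 1)
       = (-3/4) * exp((1/5) t) + ((3/2)/(1/5)) * (exp((1/5) t) - 1)
       = 27*exp(t/5)/4 - 15/2.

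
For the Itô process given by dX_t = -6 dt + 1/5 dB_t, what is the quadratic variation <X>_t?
<X>_t = t/25

For an Itô process dX_t = a(t) dt + b(t) dB_t, the quadratic variation is <X>_t = int_0^t b(s)^2 ds (the drift term does not contribute). Here b(s) = 1/5, so
  b(s)^2 = 1/25.
Integrating from 0 to t:
  <X>_t = int_0^t (1/25) ds = t/25.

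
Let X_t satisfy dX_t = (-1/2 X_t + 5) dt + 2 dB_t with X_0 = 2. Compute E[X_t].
E[X_t] = 10 - 8*exp(-t/2)

Taking expectations and using E[dB_t] = 0, the mean m(t) = E[X_t] satisfies the ODE m'(t) = a m(t) + b with m(0) = x_0. With a = -1/2, b = 5, x_0 = 2, the solution is
  m(t) = x_0 * exp(a t) + (b/a) * (exp(a t) - 1)
       = 2 * exp((-1/2) t) + (5/(-1/2)) * (exp((-1/2) t) - 1)
       = 10 - 8*exp(-t/2).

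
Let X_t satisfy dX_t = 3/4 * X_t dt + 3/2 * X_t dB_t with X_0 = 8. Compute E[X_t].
E[X_t] = 8*exp(3*t/4)

For GBM dX = mu X dt + sigma X dB with X_0 = x_0, apply Itô to Y = log X: dY = (mu - sigma^2/2) dt + sigma dB, so Y_t = log(x_0) + (mu - sigma^2/2) t + sigma B_t and hence X_t = x_0 * exp((mu - sigma^2/2) t + sigma B_t).
With mu = 3/4, sigma = 3/2, x_0 = 8, this gives:
  X_t = 8 * exp((-3/8) * t + (3/2) * B_t).
Since sigma*B_t ~ Normal(0, sigma^2 t), E[exp(sigma*B_t)] = exp(sigma^2 t / 2); so E[X_t] = x_0 * exp((mu - sigma^2/2) t) * exp(sigma^2 t / 2) = x_0 * exp(mu t) = 8*exp(3*t/4).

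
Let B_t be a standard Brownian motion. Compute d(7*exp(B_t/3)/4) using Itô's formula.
d(7*exp(B_t/3)/4) = (7*exp(B_t/3)/72) dt + (7*exp(B_t/3)/12) dB_t

Itô's formula for f(B_t) gives d f(B_t) = f'(B_t) dB_t + (1/2) f''(B_t) dt. Compute derivatives of f(x) = 7*exp(x/3)/4:
  f'(x)  = 7*exp(x/3)/12
  f''(x) = 7*exp(x/3)/36
Substitute x = B_t and multiply the f'' term by 1/2:
  drift     = (1/2) * (7*exp(x/3)/36) evaluated at B_t = 7*exp(B_t/3)/72
  diffusion = (7*exp(x/3)/12) evaluated at B_t = 7*exp(B_t/3)/12
Therefore d(7*exp(B_t/3)/4) = (7*exp(B_t/3)/72) dt + (7*exp(B_t/3)/12) dB_t.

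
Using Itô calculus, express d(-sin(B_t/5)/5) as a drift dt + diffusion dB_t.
d(-sin(B_t/5)/5) = (sin(B_t/5)/250) dt + (-cos(B_t/5)/25) dB_t

Itô's formula for f(B_t) gives d f(B_t) = f'(B_t) dB_t + (1/2) f''(B_t) dt. Compute derivatives of f(x) = -sin(x/5)/5:
  f'(x)  = -cos(x/5)/25
  f''(x) = sin(x/5)/125
Substitute x = B_t and multiply the f'' term by 1/2:
  drift     = (1/2) * (sin(x/5)/125) evaluated at B_t = sin(B_t/5)/250
  diffusion = (-cos(x/5)/25) evaluated at B_t = -cos(B_t/5)/25
Therefore d(-sin(B_t/5)/5) = (sin(B_t/5)/250) dt + (-cos(B_t/5)/25) dB_t.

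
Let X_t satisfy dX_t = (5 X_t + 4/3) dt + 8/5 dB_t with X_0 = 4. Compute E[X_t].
E[X_t] = 64*exp(5*t)/15 - 4/15

Taking expectations and using E[dB_t] = 0, the mean m(t) = E[X_t] satisfies the ODE m'(t) = a m(t) + b with m(0) = x_0. With a = 5, b = 4/3, x_0 = 4, the solution is
  m(t) = x_0 * exp(a t) + (b/a) * (exp(a t) - 1)
       = 4 * exp(5 t) + ((4/3)/5) * (exp(5 t) - 1)
       = 64*exp(5*t)/15 - 4/15.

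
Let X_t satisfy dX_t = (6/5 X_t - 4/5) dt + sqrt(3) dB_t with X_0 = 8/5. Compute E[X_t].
E[X_t] = 14*exp(6*t/5)/15 + 2/3

Taking expectations and using E[dB_t] = 0, the mean m(t) = E[X_t] satisfies the ODE m'(t) = a m(t) + b with m(0) = x_0. With a = 6/5, b = -4/5, x_0 = 8/5, the solution is
  m(t) = x_0 * exp(a t) + (b/a) * (exp(a t) - 1)
       = (8/5) * exp((6/5) t) + ((-4/5)/(6/5)) * (exp((6/5) t) - 1)
       = 14*exp(6*t/5)/15 + 2/3.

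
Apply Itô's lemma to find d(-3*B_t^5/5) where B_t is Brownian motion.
d(-3*B_t^5/5) = (-6*B_t^3) dt + (-3*B_t^4) dB_t

Itô's formula for f(B_t) gives d f(B_t) = f'(B_t) dB_t + (1/2) f''(B_t) dt. Compute derivatives of f(x) = -3*x^5/5:
  f'(x)  = -3*x^4
  f''(x) = -12*x^3
Substitute x = B_t and multiply the f'' term by 1/2:
  drift     = (1/2) * (-12*x^3) evaluated at B_t = -6*B_t^3
  diffusion = (-3*x^4) evaluated at B_t = -3*B_t^4
Therefore d(-3*B_t^5/5) = (-6*B_t^3) dt + (-3*B_t^4) dB_t.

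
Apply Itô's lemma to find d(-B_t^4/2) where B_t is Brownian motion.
d(-B_t^4/2) = (-3*B_t^2) dt + (-2*B_t^3) dB_t

Itô's formula for f(B_t) gives d f(B_t) = f'(B_t) dB_t + (1/2) f''(B_t) dt. Compute derivatives of f(x) = -x^4/2:
  f'(x)  = -2*x^3
  f''(x) = -6*x^2
Substitute x = B_t and multiply the f'' term by 1/2:
  drift     = (1/2) * (-6*x^2) evaluated at B_t = -3*B_t^2
  diffusion = (-2*x^3) evaluated at B_t = -2*B_t^3
Therefore d(-B_t^4/2) = (-3*B_t^2) dt + (-2*B_t^3) dB_t.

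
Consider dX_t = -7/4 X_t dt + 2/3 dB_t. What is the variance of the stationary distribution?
lim Var(X_t) = 8/63

The OU SDE dX = -theta X dt + sigma dB admits the integrating factor exp(theta t): d(exp(theta t) X_t) = sigma exp(theta t) dB_t. Integrating from 0 to t gives X_t = x_0 * exp(-theta t) + sigma * int_0^t exp(-theta (t-s)) dB_s for any initial x_0. The Itô integral has variance (by the Itô isometry) sigma^2 * int_0^t exp(-2 theta (t - s)) ds = sigma^2 * (1 - exp(-2 theta t)) / (2 theta), independent of x_0.
With theta = 7/4, sigma = 2/3:
  Var(X_t) = (2/3)^2 * (1 - exp(-2*7/4 t)) / (2 * 7/4) = 8/63 - 8*exp(-7*t/2)/63.
As t -> infinity, exp(-2*7/4 t) -> 0, so the stationary variance is sigma^2 / (2 theta) = 8/63.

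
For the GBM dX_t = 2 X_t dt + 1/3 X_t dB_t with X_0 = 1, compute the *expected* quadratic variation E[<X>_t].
E[<X>_t] = exp(37*t/9)/37 - 1/37

<X>_t = int_0^t ((1/3) * X_s)^2 ds. Taking expectation inside the integral: E[<X>_t] = (1/3)^2 * int_0^t E[X_s^2] ds. For GBM, E[X_s^2] = x_0^2 * exp((2 mu + sigma^2) s). Integrating:
  E[<X>_t] = (1/3)^2 * 1^2 * (exp((2*2 + (1/3)^2) t) - 1) / (2*2 + (1/3)^2)
           = (1/3)^2 * 1^2 * (exp((37/9) t) - 1) / (37/9) = exp(37*t/9)/37 - 1/37.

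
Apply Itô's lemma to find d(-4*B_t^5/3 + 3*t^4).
d(-4*B_t^5/3 + 3*t^4) = (-40*B_t^3/3 + 12*t^3) dt + (-20*B_t^4/3) dB_t

Itô's formula for f(t, x): d f(t, B_t) = (f_t + (1/2) f_xx) dt + f_x dB_t. Compute partials of f(t, x) = 3*t^4 - 4*x^5/3:
  f_t(t,x)  = 12*t^3
  f_x(t,x)  = -20*x^4/3
  f_xx(t,x) = -80*x^3/3
Assemble drift = f_t + (1/2) f_xx = 12*t^3 - 40*x^3/3 and diffusion = f_x = -20*x^4/3. Substituting x = B_t:
  d(-4*B_t^5/3 + 3*t^4) = (-40*B_t^3/3 + 12*t^3) dt + (-20*B_t^4/3) dB_t.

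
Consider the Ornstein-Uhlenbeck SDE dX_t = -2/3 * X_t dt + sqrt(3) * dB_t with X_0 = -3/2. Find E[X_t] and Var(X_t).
E[X_t] = -3*exp(-2*t/3)/2; Var(X_t) = 9/4 - 9*exp(-4*t/3)/4

The OU SDE dX = -theta X dt + sigma dB admits the integrating factor exp(theta t): d(exp(theta t) X_t) = sigma exp(theta t) dB_t. Integrating from 0 to t:
  X_t = x_0 * exp(-theta t) + sigma * int_0^t exp(-theta (t-s)) dB_s.
The Itô integral has mean 0 and (by the Itô isometry) variance sigma^2 * int_0^t exp(-2 theta (t - s)) ds = sigma^2 * (1 - exp(-2 theta t)) / (2 theta).
With theta = 2/3, sigma = sqrt(3), x_0 = -3/2:
  E[X_t] = -3/2 * exp(-2/3 t) = -3*exp(-2*t/3)/2
  Var(X_t) = (sqrt(3))^2 * (1 - exp(-2*2/3 t)) / (2 * 2/3) = 9/4 - 9*exp(-4*t/3)/4.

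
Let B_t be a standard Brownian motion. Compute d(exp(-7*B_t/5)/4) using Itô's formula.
d(exp(-7*B_t/5)/4) = (49*exp(-7*B_t/5)/200) dt + (-7*exp(-7*B_t/5)/20) dB_t

Itô's formula for f(B_t) gives d f(B_t) = f'(B_t) dB_t + (1/2) f''(B_t) dt. Compute derivatives of f(x) = exp(-7*x/5)/4:
  f'(x)  = -7*exp(-7*x/5)/20
  f''(x) = 49*exp(-7*x/5)/100
Substitute x = B_t and multiply the f'' term by 1/2:
  drift     = (1/2) * (49*exp(-7*x/5)/100) evaluated at B_t = 49*exp(-7*B_t/5)/200
  diffusion = (-7*exp(-7*x/5)/20) evaluated at B_t = -7*exp(-7*B_t/5)/20
Therefore d(exp(-7*B_t/5)/4) = (49*exp(-7*B_t/5)/200) dt + (-7*exp(-7*B_t/5)/20) dB_t.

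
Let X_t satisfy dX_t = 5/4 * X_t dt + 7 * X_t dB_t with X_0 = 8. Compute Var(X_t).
Var(X_t) = 64*(exp(49*t) - 1)*exp(5*t/2)

For GBM dX = mu X dt + sigma X dB with X_0 = x_0, apply Itô to Y = log X: dY = (mu - sigma^2/2) dt + sigma dB, so Y_t = log(x_0) + (mu - sigma^2/2) t + sigma B_t and hence X_t = x_0 * exp((mu - sigma^2/2) t + sigma B_t).
With mu = 5/4, sigma = 7, x_0 = 8, this gives:
  X_t = 8 * exp((-93/4) * t + (7) * B_t).
Since sigma*B_t ~ Normal(0, sigma^2 t), E[exp(sigma*B_t)] = exp(sigma^2 t / 2); so E[X_t] = x_0 * exp((mu - sigma^2/2) t) * exp(sigma^2 t / 2) = x_0 * exp(mu t) = 8*exp(5*t/4).
Var(X_t) = E[X_t^2] - (E[X_t])^2 = x_0^2 * exp(2 mu t) * (exp(sigma^2 t) - 1) = 64*(exp(49*t) - 1)*exp(5*t/2).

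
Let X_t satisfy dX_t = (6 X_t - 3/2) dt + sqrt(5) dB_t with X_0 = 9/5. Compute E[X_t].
E[X_t] = 31*exp(6*t)/20 + 1/4

Taking expectations and using E[dB_t] = 0, the mean m(t) = E[X_t] satisfies the ODE m'(t) = a m(t) + b with m(0) = x_0. With a = 6, b = -3/2, x_0 = 9/5, the solution is
  m(t) = x_0 * exp(a t) + (b/a) * (exp(a t) - 1)
       = (9/5) * exp(6 t) + ((-3/2)/6) * (exp(6 t) - 1)
       = 31*exp(6*t)/20 + 1/4.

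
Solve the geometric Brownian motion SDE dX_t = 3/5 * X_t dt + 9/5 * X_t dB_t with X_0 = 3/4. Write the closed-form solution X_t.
X_t = 3/4 * exp((-51/50) * t + (9/5) * B_t)

For GBM dX = mu X dt + sigma X dB with X_0 = x_0, apply Itô to Y = log X: dY = (mu - sigma^2/2) dt + sigma dB, so Y_t = log(x_0) + (mu - sigma^2/2) t + sigma B_t and hence X_t = x_0 * exp((mu - sigma^2/2) t + sigma B_t).
With mu = 3/5, sigma = 9/5, x_0 = 3/4, this gives:
  X_t = 3/4 * exp((-51/50) * t + (9/5) * B_t).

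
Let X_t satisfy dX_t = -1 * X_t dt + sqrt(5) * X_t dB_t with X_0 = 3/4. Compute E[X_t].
E[X_t] = 3*exp(-t)/4

For GBM dX = mu X dt + sigma X dB with X_0 = x_0, apply Itô to Y = log X: dY = (mu - sigma^2/2) dt + sigma dB, so Y_t = log(x_0) + (mu - sigma^2/2) t + sigma B_t and hence X_t = x_0 * exp((mu - sigma^2/2) t + sigma B_t).
With mu = -1, sigma = sqrt(5), x_0 = 3/4, this gives:
  X_t = 3/4 * exp((-7/2) * t + (sqrt(5)) * B_t).
Since sigma*B_t ~ Normal(0, sigma^2 t), E[exp(sigma*B_t)] = exp(sigma^2 t / 2); so E[X_t] = x_0 * exp((mu - sigma^2/2) t) * exp(sigma^2 t / 2) = x_0 * exp(mu t) = 3*exp(-t)/4.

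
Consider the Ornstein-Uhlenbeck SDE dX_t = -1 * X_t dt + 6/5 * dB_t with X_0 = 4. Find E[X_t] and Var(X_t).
E[X_t] = 4*exp(-t); Var(X_t) = 18/25 - 18*exp(-2*t)/25

The OU SDE dX = -theta X dt + sigma dB admits the integrating factor exp(theta t): d(exp(theta t) X_t) = sigma exp(theta t) dB_t. Integrating from 0 to t:
  X_t = x_0 * exp(-theta t) + sigma * int_0^t exp(-theta (t-s)) dB_s.
The Itô integral has mean 0 and (by the Itô isometry) variance sigma^2 * int_0^t exp(-2 theta (t - s)) ds = sigma^2 * (1 - exp(-2 theta t)) / (2 theta).
With theta = 1, sigma = 6/5, x_0 = 4:
  E[X_t] = 4 * exp(-1 t) = 4*exp(-t)
  Var(X_t) = (6/5)^2 * (1 - exp(-2*1 t)) / (2 * 1) = 18/25 - 18*exp(-2*t)/25.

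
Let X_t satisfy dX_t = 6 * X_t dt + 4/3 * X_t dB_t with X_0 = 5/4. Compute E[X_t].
E[X_t] = 5*exp(6*t)/4

For GBM dX = mu X dt + sigma X dB with X_0 = x_0, apply Itô to Y = log X: dY = (mu - sigma^2/2) dt + sigma dB, so Y_t = log(x_0) + (mu - sigma^2/2) t + sigma B_t and hence X_t = x_0 * exp((mu - sigma^2/2) t + sigma B_t).
With mu = 6, sigma = 4/3, x_0 = 5/4, this gives:
  X_t = 5/4 * exp((46/9) * t + (4/3) * B_t).
Since sigma*B_t ~ Normal(0, sigma^2 t), E[exp(sigma*B_t)] = exp(sigma^2 t / 2); so E[X_t] = x_0 * exp((mu - sigma^2/2) t) * exp(sigma^2 t / 2) = x_0 * exp(mu t) = 5*exp(6*t)/4.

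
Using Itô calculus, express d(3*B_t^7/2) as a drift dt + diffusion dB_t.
d(3*B_t^7/2) = (63*B_t^5/2) dt + (21*B_t^6/2) dB_t

Itô's formula for f(B_t) gives d f(B_t) = f'(B_t) dB_t + (1/2) f''(B_t) dt. Compute derivatives of f(x) = 3*x^7/2:
  f'(x)  = 21*x^6/2
  f''(x) = 63*x^5
Substitute x = B_t and multiply the f'' term by 1/2:
  drift     = (1/2) * (63*x^5) evaluated at B_t = 63*B_t^5/2
  diffusion = (21*x^6/2) evaluated at B_t = 21*B_t^6/2
Therefore d(3*B_t^7/2) = (63*B_t^5/2) dt + (21*B_t^6/2) dB_t.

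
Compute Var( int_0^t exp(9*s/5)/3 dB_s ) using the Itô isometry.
Var = 5*exp(18*t/5)/162 - 5/162

The Itô integral of a deterministic integrand f(s) has mean 0 because each increment f(s) * (B_{s+ds} - B_s) has mean 0. By the Itô isometry:
  Var( int_0^t f(s) dB_s ) = E[ (int_0^t f(s) dB_s)^2 ] = int_0^t f(s)^2 ds.
Here f(s) = exp(9*s/5)/3, so f(s)^2 = exp(18*s/5)/9. Integrate:
  int_0^t (exp(18*s/5)/9) ds = 5*exp(18*t/5)/162 - 5/162.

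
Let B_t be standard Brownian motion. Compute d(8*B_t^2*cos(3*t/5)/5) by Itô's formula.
d(8*B_t^2*cos(3*t/5)/5) = (-24*B_t^2*sin(3*t/5)/25 + 8*cos(3*t/5)/5) dt + (16*B_t*cos(3*t/5)/5) dB_t

Itô's formula for f(t, x): d f(t, B_t) = (f_t + (1/2) f_xx) dt + f_x dB_t. Compute partials of f(t, x) = 8*x^2*cos(3*t/5)/5:
  f_t(t,x)  = -24*x^2*sin(3*t/5)/25
  f_x(t,x)  = 16*x*cos(3*t/5)/5
  f_xx(t,x) = 16*cos(3*t/5)/5
Assemble drift = f_t + (1/2) f_xx = -24*x^2*sin(3*t/5)/25 + 8*cos(3*t/5)/5 and diffusion = f_x = 16*x*cos(3*t/5)/5. Substituting x = B_t:
  d(8*B_t^2*cos(3*t/5)/5) = (-24*B_t^2*sin(3*t/5)/25 + 8*cos(3*t/5)/5) dt + (16*B_t*cos(3*t/5)/5) dB_t.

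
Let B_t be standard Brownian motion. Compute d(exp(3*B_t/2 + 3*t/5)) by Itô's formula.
d(exp(3*B_t/2 + 3*t/5)) = (69*exp(3*B_t/2 + 3*t/5)/40) dt + (3*exp(3*B_t/2 + 3*t/5)/2) dB_t

Itô's formula for f(t, x): d f(t, B_t) = (f_t + (1/2) f_xx) dt + f_x dB_t. Compute partials of f(t, x) = exp(3*t/5 + 3*x/2):
  f_t(t,x)  = 3*exp(3*t/5 + 3*x/2)/5
  f_x(t,x)  = 3*exp(3*t/5 + 3*x/2)/2
  f_xx(t,x) = 9*exp(3*t/5 + 3*x/2)/4
Assemble drift = f_t + (1/2) f_xx = 69*exp(3*t/5 + 3*x/2)/40 and diffusion = f_x = 3*exp(3*t/5 + 3*x/2)/2. Substituting x = B_t:
  d(exp(3*B_t/2 + 3*t/5)) = (69*exp(3*B_t/2 + 3*t/5)/40) dt + (3*exp(3*B_t/2 + 3*t/5)/2) dB_t.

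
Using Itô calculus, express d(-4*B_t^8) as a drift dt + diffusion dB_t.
d(-4*B_t^8) = (-112*B_t^6) dt + (-32*B_t^7) dB_t

Itô's formula for f(B_t) gives d f(B_t) = f'(B_t) dB_t + (1/2) f''(B_t) dt. Compute derivatives of f(x) = -4*x^8:
  f'(x)  = -32*x^7
  f''(x) = -224*x^6
Substitute x = B_t and multiply the f'' term by 1/2:
  drift     = (1/2) * (-224*x^6) evaluated at B_t = -112*B_t^6
  diffusion = (-32*x^7) evaluated at B_t = -32*B_t^7
Therefore d(-4*B_t^8) = (-112*B_t^6) dt + (-32*B_t^7) dB_t.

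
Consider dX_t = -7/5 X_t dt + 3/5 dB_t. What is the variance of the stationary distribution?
lim Var(X_t) = 9/70

The OU SDE dX = -theta X dt + sigma dB admits the integrating factor exp(theta t): d(exp(theta t) X_t) = sigma exp(theta t) dB_t. Integrating from 0 to t gives X_t = x_0 * exp(-theta t) + sigma * int_0^t exp(-theta (t-s)) dB_s for any initial x_0. The Itô integral has variance (by the Itô isometry) sigma^2 * int_0^t exp(-2 theta (t - s)) ds = sigma^2 * (1 - exp(-2 theta t)) / (2 theta), independent of x_0.
With theta = 7/5, sigma = 3/5:
  Var(X_t) = (3/5)^2 * (1 - exp(-2*7/5 t)) / (2 * 7/5) = 9/70 - 9*exp(-14*t/5)/70.
As t -> infinity, exp(-2*7/5 t) -> 0, so the stationary variance is sigma^2 / (2 theta) = 9/70.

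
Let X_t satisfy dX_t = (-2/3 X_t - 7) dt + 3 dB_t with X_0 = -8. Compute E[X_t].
E[X_t] = -21/2 + 5*exp(-2*t/3)/2

Taking expectations and using E[dB_t] = 0, the mean m(t) = E[X_t] satisfies the ODE m'(t) = a m(t) + b with m(0) = x_0. With a = -2/3, b = -7, x_0 = -8, the solution is
  m(t) = x_0 * exp(a t) + (b/a) * (exp(a t) - 1)
       = (-8) * exp((-2/3) t) + ((-7)/(-2/3)) * (exp((-2/3) t) - 1)
       = -21/2 + 5*exp(-2*t/3)/2.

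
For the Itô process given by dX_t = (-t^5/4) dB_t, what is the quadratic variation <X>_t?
<X>_t = t^11/176

For an Itô process dX_t = a(t) dt + b(t) dB_t, the quadratic variation is <X>_t = int_0^t b(s)^2 ds (the drift term does not contribute). Here b(s) = -s^5/4, so
  b(s)^2 = s^10/16.
Integrating from 0 to t:
  <X>_t = int_0^t (s^10/16) ds = t^11/176.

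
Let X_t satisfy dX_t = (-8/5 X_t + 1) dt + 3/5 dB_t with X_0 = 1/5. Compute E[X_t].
E[X_t] = 5/8 - 17*exp(-8*t/5)/40

Taking expectations and using E[dB_t] = 0, the mean m(t) = E[X_t] satisfies the ODE m'(t) = a m(t) + b with m(0) = x_0. With a = -8/5, b = 1, x_0 = 1/5, the solution is
  m(t) = x_0 * exp(a t) + (b/a) * (exp(a t) - 1)
       = (1/5) * exp((-8/5) t) + (1/(-8/5)) * (exp((-8/5) t) - 1)
       = 5/8 - 17*exp(-8*t/5)/40.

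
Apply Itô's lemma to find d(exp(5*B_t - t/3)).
d(exp(5*B_t - t/3)) = (73*exp(5*B_t - t/3)/6) dt + (5*exp(5*B_t - t/3)) dB_t

Itô's formula for f(t, x): d f(t, B_t) = (f_t + (1/2) f_xx) dt + f_x dB_t. Compute partials of f(t, x) = exp(-t/3 + 5*x):
  f_t(t,x)  = -exp(-t/3 + 5*x)/3
  f_x(t,x)  = 5*exp(-t/3 + 5*x)
  f_xx(t,x) = 25*exp(-t/3 + 5*x)
Assemble drift = f_t + (1/2) f_xx = 73*exp(-t/3 + 5*x)/6 and diffusion = f_x = 5*exp(-t/3 + 5*x). Substituting x = B_t:
  d(exp(5*B_t - t/3)) = (73*exp(5*B_t - t/3)/6) dt + (5*exp(5*B_t - t/3)) dB_t.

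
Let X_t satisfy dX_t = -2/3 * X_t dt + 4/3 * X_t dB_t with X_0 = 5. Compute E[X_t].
E[X_t] = 5*exp(-2*t/3)

For GBM dX = mu X dt + sigma X dB with X_0 = x_0, apply Itô to Y = log X: dY = (mu - sigma^2/2) dt + sigma dB, so Y_t = log(x_0) + (mu - sigma^2/2) t + sigma B_t and hence X_t = x_0 * exp((mu - sigma^2/2) t + sigma B_t).
With mu = -2/3, sigma = 4/3, x_0 = 5, this gives:
  X_t = 5 * exp((-14/9) * t + (4/3) * B_t).
Since sigma*B_t ~ Normal(0, sigma^2 t), E[exp(sigma*B_t)] = exp(sigma^2 t / 2); so E[X_t] = x_0 * exp((mu - sigma^2/2) t) * exp(sigma^2 t / 2) = x_0 * exp(mu t) = 5*exp(-2*t/3).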